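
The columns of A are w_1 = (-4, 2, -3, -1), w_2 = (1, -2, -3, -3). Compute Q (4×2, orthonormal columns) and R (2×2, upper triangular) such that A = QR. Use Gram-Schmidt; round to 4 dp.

Q = [[-0.7303, 0.3235], [0.3651, -0.4782], [-0.5477, -0.5485], [-0.1826, -0.6048]], R = [[5.4772, 0.7303], [0.0000, 4.7399]]

w_1 = (-4, 2, -3, -1); ‖w_1‖ = 5.4772, so q_1 = (-0.7303, 0.3651, -0.5477, -0.1826).
q_1·w_2 = (-0.7303)·1 + 0.3651·(-2) + (-0.5477)·(-3) + (-0.1826)·(-3) = 0.7303.
u_2 = w_2 − 0.7303·q_1 = (1.5333, -2.2667, -2.6000, -2.8667).
‖u_2‖ = 4.7399, so q_2 = (0.3235, -0.4782, -0.5485, -0.6048).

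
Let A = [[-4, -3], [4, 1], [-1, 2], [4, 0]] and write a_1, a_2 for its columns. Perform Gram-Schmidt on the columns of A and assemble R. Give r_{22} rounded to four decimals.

r_{22} = 3.1623

q_1 = a_1/‖a_1‖ = (-4, 4, -1, 4)/7.0000 = (-0.5714, 0.5714, -0.1429, 0.5714).
r_{12} = q_1·a_2 = 2.0000.
u_2 = a_2 − 2.0000·q_1 = (-1.8571, -0.1429, 2.2857, -1.1429).
r_{22} = ‖u_2‖ = 3.1623.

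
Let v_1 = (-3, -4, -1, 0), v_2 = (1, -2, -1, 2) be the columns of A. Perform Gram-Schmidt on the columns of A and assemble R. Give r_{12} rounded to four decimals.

e_1 = v_1/‖v_1‖ = (-3, -4, -1, 0)/5.0990 = (-0.5883, -0.7845, -0.1961, 0.0000).
r_{12} = e_1·v_2 = 1.1767.

r_{12} = 1.1767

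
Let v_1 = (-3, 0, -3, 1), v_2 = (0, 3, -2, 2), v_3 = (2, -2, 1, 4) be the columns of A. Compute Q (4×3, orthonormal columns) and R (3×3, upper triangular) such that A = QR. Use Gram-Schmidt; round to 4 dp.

Q = [[-0.6882, 0.3421, 0.2101], [0.0000, 0.8125, -0.5097], [-0.6882, -0.1996, 0.0671], [0.2294, 0.4277, 0.8316]], R = [[4.3589, 1.8353, -1.1471], [0.0000, 3.6921, 0.5702], [0.0000, 0.0000, 4.8331]]

v_1 = (-3, 0, -3, 1); ‖v_1‖ = 4.3589, so e_1 = (-0.6882, 0.0000, -0.6882, 0.2294).
e_1·v_2 = (-0.6882)·0 + 0.0000·3 + (-0.6882)·(-2) + 0.2294·2 = 1.8353.
u_2 = v_2 − 1.8353·e_1 = (1.2632, 3.0000, -0.7368, 1.5789).
‖u_2‖ = 3.6921, so e_2 = (0.3421, 0.8125, -0.1996, 0.4277).
e_1·v_3 = (-0.6882)·2 + 0.0000·(-2) + (-0.6882)·1 + 0.2294·4 = -1.1471; e_2·v_3 = 0.3421·2 + 0.8125·(-2) + (-0.1996)·1 + 0.4277·4 = 0.5702.
u_3 = v_3 + 1.1471·e_1 − 0.5702·e_2 = (1.0154, -2.4633, 0.3243, 4.0193).
‖u_3‖ = 4.8331, so e_3 = (0.2101, -0.5097, 0.0671, 0.8316).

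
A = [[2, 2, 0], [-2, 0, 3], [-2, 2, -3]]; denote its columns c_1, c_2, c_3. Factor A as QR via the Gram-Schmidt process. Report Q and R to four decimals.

q_1 = c_1/‖c_1‖ = (2, -2, -2)/3.4641 = (0.5774, -0.5774, -0.5774).
r_{12} = q_1·c_2 = 0.0000.
u_2 = c_2 + 0.0000·q_1 = (2.0000, 0.0000, 2.0000).
‖u_2‖ = 2.8284, so q_2 = (0.7071, 0.0000, 0.7071).
r_{13} = q_1·c_3 = 0.0000; r_{23} = q_2·c_3 = -2.1213.
u_3 = c_3 + 0.0000·q_1 + 2.1213·q_2 = (1.5000, 3.0000, -1.5000).
‖u_3‖ = 3.6742, so q_3 = (0.4082, 0.8165, -0.4082).

Q = [[0.5774, 0.7071, 0.4082], [-0.5774, 0.0000, 0.8165], [-0.5774, 0.7071, -0.4082]], R = [[3.4641, 0.0000, 0.0000], [0.0000, 2.8284, -2.1213], [0.0000, 0.0000, 3.6742]]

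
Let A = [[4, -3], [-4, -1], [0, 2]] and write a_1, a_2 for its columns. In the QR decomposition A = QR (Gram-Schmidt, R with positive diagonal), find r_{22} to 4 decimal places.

q_1 = a_1/‖a_1‖ = (4, -4, 0)/5.6569 = (0.7071, -0.7071, 0.0000).
r_{12} = q_1·a_2 = -1.4142.
u_2 = a_2 + 1.4142·q_1 = (-2.0000, -2.0000, 2.0000).
r_{22} = ‖u_2‖ = 3.4641.

r_{22} = 3.4641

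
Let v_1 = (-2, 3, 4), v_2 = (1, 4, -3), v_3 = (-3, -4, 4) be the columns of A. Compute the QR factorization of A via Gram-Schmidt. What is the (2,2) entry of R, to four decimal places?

r_{22} = 5.0855

v_1 = (-2, 3, 4); ‖v_1‖ = 5.3852, so q_1 = (-0.3714, 0.5571, 0.7428).
q_1·v_2 = (-0.3714)·1 + 0.5571·4 + 0.7428·(-3) = -0.3714.
u_2 = v_2 + 0.3714·q_1 = (0.8621, 4.2069, -2.7241).
r_{22} = ‖u_2‖ = 5.0855.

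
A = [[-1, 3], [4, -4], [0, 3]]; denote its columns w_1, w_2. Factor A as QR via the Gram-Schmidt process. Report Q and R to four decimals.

q_1 = w_1/‖w_1‖ = (-1, 4, 0)/4.1231 = (-0.2425, 0.9701, 0.0000).
r_{12} = q_1·w_2 = -4.6082.
u_2 = w_2 + 4.6082·q_1 = (1.8824, 0.4706, 3.0000).
‖u_2‖ = 3.5728, so q_2 = (0.5269, 0.1317, 0.8397).

Q = [[-0.2425, 0.5269], [0.9701, 0.1317], [0.0000, 0.8397]], R = [[4.1231, -4.6082], [0.0000, 3.5728]]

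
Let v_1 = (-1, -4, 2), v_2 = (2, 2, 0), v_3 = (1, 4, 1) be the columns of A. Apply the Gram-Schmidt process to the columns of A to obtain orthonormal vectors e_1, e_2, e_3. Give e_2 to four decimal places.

e_2 = (0.8468, 0.0529, 0.5293)

e_1 = v_1/‖v_1‖ = (-1, -4, 2)/4.5826 = (-0.2182, -0.8729, 0.4364).
r_{12} = e_1·v_2 = -2.1822.
u_2 = v_2 + 2.1822·e_1 = (1.5238, 0.0952, 0.9524).
‖u_2‖ = 1.7995, so e_2 = (0.8468, 0.0529, 0.5293).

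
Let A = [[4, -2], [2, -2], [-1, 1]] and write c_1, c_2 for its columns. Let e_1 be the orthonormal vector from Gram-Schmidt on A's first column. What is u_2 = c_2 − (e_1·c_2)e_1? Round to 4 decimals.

u_2 = (0.4762, -0.7619, 0.3810)

e_1 = c_1/‖c_1‖ = (4, 2, -1)/4.5826 = (0.8729, 0.4364, -0.2182).
r_{12} = e_1·c_2 = -2.8368.
u_2 = c_2 + 2.8368·e_1 = (0.4762, -0.7619, 0.3810).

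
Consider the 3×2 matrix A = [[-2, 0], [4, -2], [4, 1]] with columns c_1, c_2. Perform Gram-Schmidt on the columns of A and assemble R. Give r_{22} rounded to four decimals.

r_{22} = 2.1344

e_1 = c_1/‖c_1‖ = (-2, 4, 4)/6.0000 = (-0.3333, 0.6667, 0.6667).
r_{12} = e_1·c_2 = -0.6667.
u_2 = c_2 + 0.6667·e_1 = (-0.2222, -1.5556, 1.4444).
r_{22} = ‖u_2‖ = 2.1344.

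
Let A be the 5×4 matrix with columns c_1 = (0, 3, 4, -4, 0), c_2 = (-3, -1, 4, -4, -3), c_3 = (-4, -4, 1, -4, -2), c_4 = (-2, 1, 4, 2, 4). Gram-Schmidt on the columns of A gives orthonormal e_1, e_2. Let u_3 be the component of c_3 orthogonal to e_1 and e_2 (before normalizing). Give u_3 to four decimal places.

u_3 = (-0.4240, -0.8640, -1.1760, -1.8240, 1.5760)

e_1 = c_1/‖c_1‖ = (0, 3, 4, -4, 0)/6.4031 = (0.0000, 0.4685, 0.6247, -0.6247, 0.0000).
r_{12} = e_1·c_2 = 4.5290.
u_2 = c_2 − 4.5290·e_1 = (-3.0000, -3.1220, 1.1707, -1.1707, -3.0000).
‖u_2‖ = 5.5216, so e_2 = (-0.5433, -0.5654, 0.2120, -0.2120, -0.5433).
r_{13} = e_1·c_3 = 1.2494; r_{23} = e_2·c_3 = 6.5817.
u_3 = c_3 − 1.2494·e_1 − 6.5817·e_2 = (-0.4240, -0.8640, -1.1760, -1.8240, 1.5760).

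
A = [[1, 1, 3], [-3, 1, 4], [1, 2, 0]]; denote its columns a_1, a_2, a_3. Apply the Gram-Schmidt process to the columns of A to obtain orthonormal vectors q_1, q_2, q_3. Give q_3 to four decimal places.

q_3 = (0.8616, 0.1231, -0.4924)

a_1 = (1, -3, 1); ‖a_1‖ = 3.3166, so q_1 = (0.3015, -0.9045, 0.3015).
q_1·a_2 = 0.3015·1 + (-0.9045)·1 + 0.3015·2 = 0.0000.
u_2 = a_2 + 0.0000·q_1 = (1.0000, 1.0000, 2.0000).
‖u_2‖ = 2.4495, so q_2 = (0.4082, 0.4082, 0.8165).
q_1·a_3 = 0.3015·3 + (-0.9045)·4 + 0.3015·0 = -2.7136; q_2·a_3 = 0.4082·3 + 0.4082·4 + 0.8165·0 = 2.8577.
u_3 = a_3 + 2.7136·q_1 − 2.8577·q_2 = (2.6515, 0.3788, -1.5152).
‖u_3‖ = 3.0773, so q_3 = (0.8616, 0.1231, -0.4924).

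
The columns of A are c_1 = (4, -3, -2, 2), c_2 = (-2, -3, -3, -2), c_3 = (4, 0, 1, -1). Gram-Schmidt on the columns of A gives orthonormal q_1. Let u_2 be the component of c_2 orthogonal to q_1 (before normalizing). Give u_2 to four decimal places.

u_2 = (-2.3636, -2.7273, -2.8182, -2.1818)

c_1 = (4, -3, -2, 2); ‖c_1‖ = 5.7446, so q_1 = (0.6963, -0.5222, -0.3482, 0.3482).
q_1·c_2 = 0.6963·(-2) + (-0.5222)·(-3) + (-0.3482)·(-3) + 0.3482·(-2) = 0.5222.
u_2 = c_2 − 0.5222·q_1 = (-2.3636, -2.7273, -2.8182, -2.1818).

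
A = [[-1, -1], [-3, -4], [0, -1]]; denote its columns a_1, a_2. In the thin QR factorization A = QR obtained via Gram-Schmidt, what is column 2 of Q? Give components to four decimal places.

e_2 = (0.2860, -0.0953, -0.9535)

e_1 = a_1/‖a_1‖ = (-1, -3, 0)/3.1623 = (-0.3162, -0.9487, 0.0000).
r_{12} = e_1·a_2 = 4.1110.
u_2 = a_2 − 4.1110·e_1 = (0.3000, -0.1000, -1.0000).
‖u_2‖ = 1.0488, so e_2 = (0.2860, -0.0953, -0.9535).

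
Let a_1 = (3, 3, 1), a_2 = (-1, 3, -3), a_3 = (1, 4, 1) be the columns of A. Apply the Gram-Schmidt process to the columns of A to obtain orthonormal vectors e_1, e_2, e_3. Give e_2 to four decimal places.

e_2 = (-0.3424, 0.5869, -0.7337)

a_1 = (3, 3, 1); ‖a_1‖ = 4.3589, so e_1 = (0.6882, 0.6882, 0.2294).
e_1·a_2 = 0.6882·(-1) + 0.6882·3 + 0.2294·(-3) = 0.6882.
u_2 = a_2 − 0.6882·e_1 = (-1.4737, 2.5263, -3.1579).
‖u_2‖ = 4.3042, so e_2 = (-0.3424, 0.5869, -0.7337).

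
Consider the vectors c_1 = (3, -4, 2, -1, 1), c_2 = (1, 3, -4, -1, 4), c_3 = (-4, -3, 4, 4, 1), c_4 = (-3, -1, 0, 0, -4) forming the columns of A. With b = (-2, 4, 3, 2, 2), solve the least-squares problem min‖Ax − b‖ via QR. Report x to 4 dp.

x = (-1.4139, -0.9718, 0.2597, -1.6524)

c_1 = (3, -4, 2, -1, 1); ‖c_1‖ = 5.5678, so e_1 = (0.5388, -0.7184, 0.3592, -0.1796, 0.1796).
e_1·c_2 = 0.5388·1 + (-0.7184)·3 + 0.3592·(-4) + (-0.1796)·(-1) + 0.1796·4 = -2.1553.
u_2 = c_2 + 2.1553·e_1 = (2.1613, 1.4516, -3.2258, -1.3871, 4.3871).
‖u_2‖ = 6.1931, so e_2 = (0.3490, 0.2344, -0.5209, -0.2240, 0.7084).
e_1·c_3 = 0.5388·(-4) + (-0.7184)·(-3) + 0.3592·4 + (-0.1796)·4 + 0.1796·1 = 0.8980; e_2·c_3 = 0.3490·(-4) + 0.2344·(-3) + (-0.5209)·4 + (-0.2240)·4 + 0.7084·1 = -4.3701.
u_3 = c_3 − 0.8980·e_1 + 4.3701·e_2 = (-2.9588, -1.3305, 1.4012, 3.1825, 3.9344).
‖u_3‖ = 6.1722, so e_3 = (-0.4794, -0.2156, 0.2270, 0.5156, 0.6374).
e_1·c_4 = 0.5388·(-3) + (-0.7184)·(-1) + 0.3592·0 + (-0.1796)·0 + 0.1796·(-4) = -1.6164; e_2·c_4 = 0.3490·(-3) + 0.2344·(-1) + (-0.5209)·0 + (-0.2240)·0 + 0.7084·(-4) = -4.1149; e_3·c_4 = (-0.4794)·(-3) + (-0.2156)·(-1) + 0.2270·0 + 0.5156·0 + 0.6374·(-4) = -0.8961.
u_4 = c_4 + 1.6164·e_1 + 4.1149·e_2 + 0.8961·e_3 = (-1.1226, -1.3900, -1.3592, -0.7499, -0.2236).
‖u_4‖ = 2.3774, so e_4 = (-0.4722, -0.5847, -0.5717, -0.3154, -0.0941).
Qᵀb = (-2.8737, -0.3542, 3.0836, -3.9284).
Back-substitute: x_4 = -3.9284/2.3774 = -1.6524.
x_3 = (3.0836 + 0.8961·(-1.6524))/6.1722 = 0.2597.
x_2 = (-0.3542 + 4.3701·0.2597 + 4.1149·(-1.6524))/6.1931 = -0.9718.
x_1 = (-2.8737 + 2.1553·(-0.9718) − 0.8980·0.2597 + 1.6164·(-1.6524))/5.5678 = -1.4139.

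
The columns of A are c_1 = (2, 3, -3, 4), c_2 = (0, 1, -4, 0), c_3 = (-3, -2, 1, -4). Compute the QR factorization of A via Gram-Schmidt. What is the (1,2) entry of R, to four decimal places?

c_1 = (2, 3, -3, 4); ‖c_1‖ = 6.1644, so e_1 = (0.3244, 0.4867, -0.4867, 0.6489).
r_{12} = e_1·c_2 = 2.4333.

r_{12} = 2.4333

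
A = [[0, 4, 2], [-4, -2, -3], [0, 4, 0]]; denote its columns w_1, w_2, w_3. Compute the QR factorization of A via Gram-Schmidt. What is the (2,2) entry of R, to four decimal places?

r_{22} = 5.6569

w_1 = (0, -4, 0); ‖w_1‖ = 4.0000, so e_1 = (0.0000, -1.0000, 0.0000).
e_1·w_2 = 0.0000·4 + (-1.0000)·(-2) + 0.0000·4 = 2.0000.
u_2 = w_2 − 2.0000·e_1 = (4.0000, 0.0000, 4.0000).
r_{22} = ‖u_2‖ = 5.6569.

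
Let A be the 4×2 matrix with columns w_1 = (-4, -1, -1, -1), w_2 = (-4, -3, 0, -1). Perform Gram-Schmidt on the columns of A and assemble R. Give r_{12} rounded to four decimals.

e_1 = w_1/‖w_1‖ = (-4, -1, -1, -1)/4.3589 = (-0.9177, -0.2294, -0.2294, -0.2294).
r_{12} = e_1·w_2 = 4.5883.

r_{12} = 4.5883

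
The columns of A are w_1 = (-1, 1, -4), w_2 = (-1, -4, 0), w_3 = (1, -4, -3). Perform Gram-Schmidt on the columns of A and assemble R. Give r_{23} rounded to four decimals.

e_1 = w_1/‖w_1‖ = (-1, 1, -4)/4.2426 = (-0.2357, 0.2357, -0.9428).
r_{12} = e_1·w_2 = -0.7071.
u_2 = w_2 + 0.7071·e_1 = (-1.1667, -3.8333, -0.6667).
‖u_2‖ = 4.0620, so e_2 = (-0.2872, -0.9437, -0.1641).
r_{23} = e_2·w_3 = 3.9800.

r_{23} = 3.9800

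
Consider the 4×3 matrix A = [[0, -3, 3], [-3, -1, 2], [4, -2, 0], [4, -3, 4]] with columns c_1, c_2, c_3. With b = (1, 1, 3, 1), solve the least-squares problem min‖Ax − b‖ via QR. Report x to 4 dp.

q_1 = c_1/‖c_1‖ = (0, -3, 4, 4)/6.4031 = (0.0000, -0.4685, 0.6247, 0.6247).
r_{12} = q_1·c_2 = -2.6550.
u_2 = c_2 + 2.6550·q_1 = (-3.0000, -2.2439, -0.3415, -1.3415).
‖u_2‖ = 3.9939, so q_2 = (-0.7511, -0.5618, -0.0855, -0.3359).
r_{13} = q_1·c_3 = 1.5617; r_{23} = q_2·c_3 = -4.7206.
u_3 = c_3 − 1.5617·q_1 + 4.7206·q_2 = (-0.5459, 0.0795, -1.3792, 1.4388).
‖u_3‖ = 2.0680, so q_3 = (-0.2640, 0.0384, -0.6669, 0.6958).
Qᵀb = (2.0303, -1.9053, -1.5305).
Back-substitute: x_3 = -1.5305/2.0680 = -0.7401.
x_2 = (-1.9053 + 4.7206·(-0.7401))/3.9939 = -1.3518.
x_1 = (2.0303 + 2.6550·(-1.3518) − 1.5617·(-0.7401))/6.4031 = -0.0629.

x = (-0.0629, -1.3518, -0.7401)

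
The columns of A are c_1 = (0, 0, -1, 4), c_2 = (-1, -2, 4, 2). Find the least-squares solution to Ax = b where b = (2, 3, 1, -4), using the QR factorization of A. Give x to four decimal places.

c_1 = (0, 0, -1, 4); ‖c_1‖ = 4.1231, so q_1 = (0.0000, 0.0000, -0.2425, 0.9701).
q_1·c_2 = 0.0000·(-1) + 0.0000·(-2) + (-0.2425)·4 + 0.9701·2 = 0.9701.
u_2 = c_2 − 0.9701·q_1 = (-1.0000, -2.0000, 4.2353, 1.0588).
‖u_2‖ = 4.9050, so q_2 = (-0.2039, -0.4077, 0.8635, 0.2159).
Qᵀb = (-4.1231, -1.6310).
Back-substitute: x_2 = -1.6310/4.9050 = -0.3325.
x_1 = (-4.1231 − 0.9701·(-0.3325))/4.1231 = -0.9218.

x = (-0.9218, -0.3325)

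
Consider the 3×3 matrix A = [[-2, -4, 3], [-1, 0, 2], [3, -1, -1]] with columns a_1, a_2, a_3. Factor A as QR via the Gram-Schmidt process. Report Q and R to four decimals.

Q = [[-0.5345, -0.8424, -0.0685], [-0.2673, 0.0916, 0.9593], [0.8018, -0.5311, 0.2741]], R = [[3.7417, 1.3363, -2.9399], [0.0000, 3.9005, -1.8129], [0.0000, 0.0000, 1.4389]]

a_1 = (-2, -1, 3); ‖a_1‖ = 3.7417, so e_1 = (-0.5345, -0.2673, 0.8018).
e_1·a_2 = (-0.5345)·(-4) + (-0.2673)·0 + 0.8018·(-1) = 1.3363.
u_2 = a_2 − 1.3363·e_1 = (-3.2857, 0.3571, -2.0714).
‖u_2‖ = 3.9005, so e_2 = (-0.8424, 0.0916, -0.5311).
e_1·a_3 = (-0.5345)·3 + (-0.2673)·2 + 0.8018·(-1) = -2.9399; e_2·a_3 = (-0.8424)·3 + 0.0916·2 + (-0.5311)·(-1) = -1.8129.
u_3 = a_3 + 2.9399·e_1 + 1.8129·e_2 = (-0.0986, 1.3803, 0.3944).
‖u_3‖ = 1.4389, so e_3 = (-0.0685, 0.9593, 0.2741).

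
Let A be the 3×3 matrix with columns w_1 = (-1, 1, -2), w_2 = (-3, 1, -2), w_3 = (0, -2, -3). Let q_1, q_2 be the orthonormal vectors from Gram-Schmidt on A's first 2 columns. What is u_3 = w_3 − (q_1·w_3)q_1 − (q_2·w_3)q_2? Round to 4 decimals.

w_1 = (-1, 1, -2); ‖w_1‖ = 2.4495, so q_1 = (-0.4082, 0.4082, -0.8165).
q_1·w_2 = (-0.4082)·(-3) + 0.4082·1 + (-0.8165)·(-2) = 3.2660.
u_2 = w_2 − 3.2660·q_1 = (-1.6667, -0.3333, 0.6667).
‖u_2‖ = 1.8257, so q_2 = (-0.9129, -0.1826, 0.3651).
q_1·w_3 = (-0.4082)·0 + 0.4082·(-2) + (-0.8165)·(-3) = 1.6330; q_2·w_3 = (-0.9129)·0 + (-0.1826)·(-2) + 0.3651·(-3) = -0.7303.
u_3 = w_3 − 1.6330·q_1 + 0.7303·q_2 = (0.0000, -2.8000, -1.4000).

u_3 = (0.0000, -2.8000, -1.4000)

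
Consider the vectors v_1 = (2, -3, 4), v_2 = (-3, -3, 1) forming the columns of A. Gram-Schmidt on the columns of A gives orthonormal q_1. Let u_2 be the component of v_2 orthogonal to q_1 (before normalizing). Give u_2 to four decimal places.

u_2 = (-3.4828, -2.2759, 0.0345)

v_1 = (2, -3, 4); ‖v_1‖ = 5.3852, so q_1 = (0.3714, -0.5571, 0.7428).
q_1·v_2 = 0.3714·(-3) + (-0.5571)·(-3) + 0.7428·1 = 1.2999.
u_2 = v_2 − 1.2999·q_1 = (-3.4828, -2.2759, 0.0345).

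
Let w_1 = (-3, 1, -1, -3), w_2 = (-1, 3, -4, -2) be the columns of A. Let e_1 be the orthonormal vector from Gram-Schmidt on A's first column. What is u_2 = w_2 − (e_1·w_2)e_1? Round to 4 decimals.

u_2 = (1.4000, 2.2000, -3.2000, 0.4000)

e_1 = w_1/‖w_1‖ = (-3, 1, -1, -3)/4.4721 = (-0.6708, 0.2236, -0.2236, -0.6708).
r_{12} = e_1·w_2 = 3.5777.
u_2 = w_2 − 3.5777·e_1 = (1.4000, 2.2000, -3.2000, 0.4000).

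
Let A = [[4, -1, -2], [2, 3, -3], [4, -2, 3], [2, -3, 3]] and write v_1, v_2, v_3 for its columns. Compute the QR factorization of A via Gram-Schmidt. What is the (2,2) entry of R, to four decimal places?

v_1 = (4, 2, 4, 2); ‖v_1‖ = 6.3246, so e_1 = (0.6325, 0.3162, 0.6325, 0.3162).
e_1·v_2 = 0.6325·(-1) + 0.3162·3 + 0.6325·(-2) + 0.3162·(-3) = -1.8974.
u_2 = v_2 + 1.8974·e_1 = (0.2000, 3.6000, -0.8000, -2.4000).
r_{22} = ‖u_2‖ = 4.4045.

r_{22} = 4.4045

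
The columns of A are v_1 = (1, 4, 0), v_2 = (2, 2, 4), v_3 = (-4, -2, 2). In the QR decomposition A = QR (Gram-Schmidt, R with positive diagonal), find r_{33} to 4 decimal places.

r_{33} = 3.8747

v_1 = (1, 4, 0); ‖v_1‖ = 4.1231, so q_1 = (0.2425, 0.9701, 0.0000).
q_1·v_2 = 0.2425·2 + 0.9701·2 + 0.0000·4 = 2.4254.
u_2 = v_2 − 2.4254·q_1 = (1.4118, -0.3529, 4.0000).
‖u_2‖ = 4.2565, so q_2 = (0.3317, -0.0829, 0.9397).
q_1·v_3 = 0.2425·(-4) + 0.9701·(-2) + 0.0000·2 = -2.9104; q_2·v_3 = 0.3317·(-4) + (-0.0829)·(-2) + 0.9397·2 = 0.7186.
u_3 = v_3 + 2.9104·q_1 − 0.7186·q_2 = (-3.5325, 0.8831, 1.3247).
r_{33} = ‖u_3‖ = 3.8747.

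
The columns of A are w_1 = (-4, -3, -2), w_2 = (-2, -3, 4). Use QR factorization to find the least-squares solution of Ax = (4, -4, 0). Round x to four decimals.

q_1 = w_1/‖w_1‖ = (-4, -3, -2)/5.3852 = (-0.7428, -0.5571, -0.3714).
r_{12} = q_1·w_2 = 1.6713.
u_2 = w_2 − 1.6713·q_1 = (-0.7586, -2.0690, 4.6207).
‖u_2‖ = 5.1193, so q_2 = (-0.1482, -0.4042, 0.9026).
Qᵀb = (-0.7428, 1.0239).
Back-substitute: x_2 = 1.0239/5.1193 = 0.2000.
x_1 = (-0.7428 − 1.6713·0.2000)/5.3852 = -0.2000.

x = (-0.2000, 0.2000)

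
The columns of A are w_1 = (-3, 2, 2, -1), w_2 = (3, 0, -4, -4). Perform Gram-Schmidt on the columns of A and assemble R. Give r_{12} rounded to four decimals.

r_{12} = -3.0641

w_1 = (-3, 2, 2, -1); ‖w_1‖ = 4.2426, so q_1 = (-0.7071, 0.4714, 0.4714, -0.2357).
r_{12} = q_1·w_2 = -3.0641.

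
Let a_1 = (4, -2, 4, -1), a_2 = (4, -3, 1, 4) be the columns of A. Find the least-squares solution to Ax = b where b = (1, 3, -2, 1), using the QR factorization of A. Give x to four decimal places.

x = (-0.3701, 0.1224)

e_1 = a_1/‖a_1‖ = (4, -2, 4, -1)/6.0828 = (0.6576, -0.3288, 0.6576, -0.1644).
r_{12} = e_1·a_2 = 3.6168.
u_2 = a_2 − 3.6168·e_1 = (1.6216, -1.8108, -1.3784, 4.5946).
‖u_2‖ = 5.3776, so e_2 = (0.3015, -0.3367, -0.2563, 0.8544).
Qᵀb = (-1.8084, 0.6584).
Back-substitute: x_2 = 0.6584/5.3776 = 0.1224.
x_1 = (-1.8084 − 3.6168·0.1224)/6.0828 = -0.3701.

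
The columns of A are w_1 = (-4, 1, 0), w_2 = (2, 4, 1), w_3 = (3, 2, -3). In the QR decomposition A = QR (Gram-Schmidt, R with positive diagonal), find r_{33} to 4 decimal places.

q_1 = w_1/‖w_1‖ = (-4, 1, 0)/4.1231 = (-0.9701, 0.2425, 0.0000).
r_{12} = q_1·w_2 = -0.9701.
u_2 = w_2 + 0.9701·q_1 = (1.0588, 4.2353, 1.0000).
‖u_2‖ = 4.4787, so q_2 = (0.2364, 0.9457, 0.2233).
r_{13} = q_1·w_3 = -2.4254; r_{23} = q_2·w_3 = 1.9307.
u_3 = w_3 + 2.4254·q_1 − 1.9307·q_2 = (0.1906, 0.7625, -3.4311).
r_{33} = ‖u_3‖ = 3.5199.

r_{33} = 3.5199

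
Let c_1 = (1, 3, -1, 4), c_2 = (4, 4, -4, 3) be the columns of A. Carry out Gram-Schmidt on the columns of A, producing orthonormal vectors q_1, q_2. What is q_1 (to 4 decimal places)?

c_1 = (1, 3, -1, 4); ‖c_1‖ = 5.1962, so q_1 = (0.1925, 0.5774, -0.1925, 0.7698).

q_1 = (0.1925, 0.5774, -0.1925, 0.7698)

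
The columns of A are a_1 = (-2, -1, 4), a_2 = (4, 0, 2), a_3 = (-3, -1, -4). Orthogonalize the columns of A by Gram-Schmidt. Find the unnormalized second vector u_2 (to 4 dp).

u_2 = (4.0000, 0.0000, 2.0000)

e_1 = a_1/‖a_1‖ = (-2, -1, 4)/4.5826 = (-0.4364, -0.2182, 0.8729).
r_{12} = e_1·a_2 = 0.0000.
u_2 = a_2 + 0.0000·e_1 = (4.0000, 0.0000, 2.0000).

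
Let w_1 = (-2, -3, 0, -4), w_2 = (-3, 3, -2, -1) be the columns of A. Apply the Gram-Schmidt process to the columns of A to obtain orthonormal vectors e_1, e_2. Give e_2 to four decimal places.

w_1 = (-2, -3, 0, -4); ‖w_1‖ = 5.3852, so e_1 = (-0.3714, -0.5571, 0.0000, -0.7428).
e_1·w_2 = (-0.3714)·(-3) + (-0.5571)·3 + 0.0000·(-2) + (-0.7428)·(-1) = 0.1857.
u_2 = w_2 − 0.1857·e_1 = (-2.9310, 3.1034, -2.0000, -0.8621).
‖u_2‖ = 4.7922, so e_2 = (-0.6116, 0.6476, -0.4173, -0.1799).

e_2 = (-0.6116, 0.6476, -0.4173, -0.1799)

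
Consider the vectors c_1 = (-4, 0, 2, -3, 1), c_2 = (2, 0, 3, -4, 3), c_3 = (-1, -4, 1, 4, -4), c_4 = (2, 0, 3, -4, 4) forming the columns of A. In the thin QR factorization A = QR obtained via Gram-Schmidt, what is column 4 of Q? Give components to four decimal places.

e_4 = (-0.1807, -0.3012, -0.0546, 0.4732, 0.8060)

c_1 = (-4, 0, 2, -3, 1); ‖c_1‖ = 5.4772, so e_1 = (-0.7303, 0.0000, 0.3651, -0.5477, 0.1826).
e_1·c_2 = (-0.7303)·2 + 0.0000·0 + 0.3651·3 + (-0.5477)·(-4) + 0.1826·3 = 2.3735.
u_2 = c_2 − 2.3735·e_1 = (3.7333, 0.0000, 2.1333, -2.7000, 2.5667).
‖u_2‖ = 5.6892, so e_2 = (0.6562, 0.0000, 0.3750, -0.4746, 0.4511).
e_1·c_3 = (-0.7303)·(-1) + 0.0000·(-4) + 0.3651·1 + (-0.5477)·4 + 0.1826·(-4) = -1.8257; e_2·c_3 = 0.6562·(-1) + 0.0000·(-4) + 0.3750·1 + (-0.4746)·4 + 0.4511·(-4) = -3.9842.
u_3 = c_3 + 1.8257·e_1 + 3.9842·e_2 = (0.2812, -4.0000, 3.1607, 1.1092, -1.8692).
‖u_3‖ = 5.5491, so e_3 = (0.0507, -0.7208, 0.5696, 0.1999, -0.3368).
e_1·c_4 = (-0.7303)·2 + 0.0000·0 + 0.3651·3 + (-0.5477)·(-4) + 0.1826·4 = 2.5560; e_2·c_4 = 0.6562·2 + 0.0000·0 + 0.3750·3 + (-0.4746)·(-4) + 0.4511·4 = 6.1403; e_3·c_4 = 0.0507·2 + (-0.7208)·0 + 0.5696·3 + 0.1999·(-4) + (-0.3368)·4 = -0.3368.
u_4 = c_4 − 2.5560·e_1 − 6.1403·e_2 + 0.3368·e_3 = (-0.1457, -0.2428, -0.0440, 0.3814, 0.6497).
‖u_4‖ = 0.8060, so e_4 = (-0.1807, -0.3012, -0.0546, 0.4732, 0.8060).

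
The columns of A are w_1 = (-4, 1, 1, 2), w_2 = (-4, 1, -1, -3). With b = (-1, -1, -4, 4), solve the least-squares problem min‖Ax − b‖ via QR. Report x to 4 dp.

x = (0.4838, -0.3644)

w_1 = (-4, 1, 1, 2); ‖w_1‖ = 4.6904, so e_1 = (-0.8528, 0.2132, 0.2132, 0.4264).
e_1·w_2 = (-0.8528)·(-4) + 0.2132·1 + 0.2132·(-1) + 0.4264·(-3) = 2.1320.
u_2 = w_2 − 2.1320·e_1 = (-2.1818, 0.5455, -1.4545, -3.9091).
‖u_2‖ = 4.7386, so e_2 = (-0.4604, 0.1151, -0.3070, -0.8249).
Qᵀb = (1.4924, -1.7266).
Back-substitute: x_2 = -1.7266/4.7386 = -0.3644.
x_1 = (1.4924 − 2.1320·(-0.3644))/4.6904 = 0.4838.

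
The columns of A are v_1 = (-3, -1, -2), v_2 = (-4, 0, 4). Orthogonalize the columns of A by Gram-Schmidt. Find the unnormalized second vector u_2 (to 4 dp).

u_2 = (-3.1429, 0.2857, 4.5714)

e_1 = v_1/‖v_1‖ = (-3, -1, -2)/3.7417 = (-0.8018, -0.2673, -0.5345).
r_{12} = e_1·v_2 = 1.0690.
u_2 = v_2 − 1.0690·e_1 = (-3.1429, 0.2857, 4.5714).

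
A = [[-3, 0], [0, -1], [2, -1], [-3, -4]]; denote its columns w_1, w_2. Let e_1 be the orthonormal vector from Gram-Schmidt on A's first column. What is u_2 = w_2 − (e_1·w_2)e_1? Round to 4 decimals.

u_2 = (1.3636, -1.0000, -1.9091, -2.6364)

e_1 = w_1/‖w_1‖ = (-3, 0, 2, -3)/4.6904 = (-0.6396, 0.0000, 0.4264, -0.6396).
r_{12} = e_1·w_2 = 2.1320.
u_2 = w_2 − 2.1320·e_1 = (1.3636, -1.0000, -1.9091, -2.6364).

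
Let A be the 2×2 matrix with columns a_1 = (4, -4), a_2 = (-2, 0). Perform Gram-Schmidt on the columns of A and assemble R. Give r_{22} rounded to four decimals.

a_1 = (4, -4); ‖a_1‖ = 5.6569, so q_1 = (0.7071, -0.7071).
q_1·a_2 = 0.7071·(-2) + (-0.7071)·0 = -1.4142.
u_2 = a_2 + 1.4142·q_1 = (-1.0000, -1.0000).
r_{22} = ‖u_2‖ = 1.4142.

r_{22} = 1.4142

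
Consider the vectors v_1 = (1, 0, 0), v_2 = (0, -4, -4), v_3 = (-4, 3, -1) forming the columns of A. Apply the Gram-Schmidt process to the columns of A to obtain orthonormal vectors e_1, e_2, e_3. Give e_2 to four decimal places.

v_1 = (1, 0, 0); ‖v_1‖ = 1.0000, so e_1 = (1.0000, 0.0000, 0.0000).
e_1·v_2 = 1.0000·0 + 0.0000·(-4) + 0.0000·(-4) = 0.0000.
u_2 = v_2 + 0.0000·e_1 = (0.0000, -4.0000, -4.0000).
‖u_2‖ = 5.6569, so e_2 = (0.0000, -0.7071, -0.7071).

e_2 = (0.0000, -0.7071, -0.7071)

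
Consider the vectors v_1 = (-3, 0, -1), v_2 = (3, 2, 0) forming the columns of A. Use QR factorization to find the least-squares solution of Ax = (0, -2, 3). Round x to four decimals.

x = (-1.5306, -1.3673)

e_1 = v_1/‖v_1‖ = (-3, 0, -1)/3.1623 = (-0.9487, 0.0000, -0.3162).
r_{12} = e_1·v_2 = -2.8460.
u_2 = v_2 + 2.8460·e_1 = (0.3000, 2.0000, -0.9000).
‖u_2‖ = 2.2136, so e_2 = (0.1355, 0.9035, -0.4066).
Qᵀb = (-0.9487, -3.0268).
Back-substitute: x_2 = -3.0268/2.2136 = -1.3673.
x_1 = (-0.9487 + 2.8460·(-1.3673))/3.1623 = -1.5306.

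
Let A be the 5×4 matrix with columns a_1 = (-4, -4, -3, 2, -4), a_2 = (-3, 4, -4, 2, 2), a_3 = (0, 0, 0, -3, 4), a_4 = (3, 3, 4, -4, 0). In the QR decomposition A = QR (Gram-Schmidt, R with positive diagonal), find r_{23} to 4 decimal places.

r_{23} = 0.4931

e_1 = a_1/‖a_1‖ = (-4, -4, -3, 2, -4)/7.8102 = (-0.5121, -0.5121, -0.3841, 0.2561, -0.5121).
r_{12} = e_1·a_2 = 0.5121.
u_2 = a_2 − 0.5121·e_1 = (-2.7377, 4.2623, -3.8033, 1.8689, 2.2623).
‖u_2‖ = 6.9812, so e_2 = (-0.3922, 0.6105, -0.5448, 0.2677, 0.3241).
r_{23} = e_2·a_3 = 0.4931.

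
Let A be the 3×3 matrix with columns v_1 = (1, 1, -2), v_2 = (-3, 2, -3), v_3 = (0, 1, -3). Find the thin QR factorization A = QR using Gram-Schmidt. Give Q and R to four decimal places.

e_1 = v_1/‖v_1‖ = (1, 1, -2)/2.4495 = (0.4082, 0.4082, -0.8165).
r_{12} = e_1·v_2 = 2.0412.
u_2 = v_2 − 2.0412·e_1 = (-3.8333, 1.1667, -1.3333).
‖u_2‖ = 4.2230, so e_2 = (-0.9077, 0.2763, -0.3157).
r_{13} = e_1·v_3 = 2.8577; r_{23} = e_2·v_3 = 1.2235.
u_3 = v_3 − 2.8577·e_1 − 1.2235·e_2 = (-0.0561, -0.5047, -0.2804).
‖u_3‖ = 0.5800, so e_3 = (-0.0967, -0.8701, -0.4834).

Q = [[0.4082, -0.9077, -0.0967], [0.4082, 0.2763, -0.8701], [-0.8165, -0.3157, -0.4834]], R = [[2.4495, 2.0412, 2.8577], [0.0000, 4.2230, 1.2235], [0.0000, 0.0000, 0.5800]]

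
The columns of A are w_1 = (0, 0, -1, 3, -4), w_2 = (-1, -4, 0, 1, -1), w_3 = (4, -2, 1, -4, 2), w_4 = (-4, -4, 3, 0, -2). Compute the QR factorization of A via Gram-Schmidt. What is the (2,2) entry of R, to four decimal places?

r_{22} = 4.1371

e_1 = w_1/‖w_1‖ = (0, 0, -1, 3, -4)/5.0990 = (0.0000, 0.0000, -0.1961, 0.5883, -0.7845).
r_{12} = e_1·w_2 = 1.3728.
u_2 = w_2 − 1.3728·e_1 = (-1.0000, -4.0000, 0.2692, 0.1923, 0.0769).
r_{22} = ‖u_2‖ = 4.1371.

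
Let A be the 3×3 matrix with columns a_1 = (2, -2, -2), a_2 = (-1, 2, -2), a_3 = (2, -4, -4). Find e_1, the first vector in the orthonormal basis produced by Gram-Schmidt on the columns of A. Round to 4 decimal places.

e_1 = a_1/‖a_1‖ = (2, -2, -2)/3.4641 = (0.5774, -0.5774, -0.5774).

e_1 = (0.5774, -0.5774, -0.5774)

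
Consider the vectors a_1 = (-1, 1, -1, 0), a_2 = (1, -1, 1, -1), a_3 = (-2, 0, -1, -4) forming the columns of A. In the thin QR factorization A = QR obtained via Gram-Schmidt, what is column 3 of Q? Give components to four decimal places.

a_1 = (-1, 1, -1, 0); ‖a_1‖ = 1.7321, so q_1 = (-0.5774, 0.5774, -0.5774, 0.0000).
q_1·a_2 = (-0.5774)·1 + 0.5774·(-1) + (-0.5774)·1 + 0.0000·(-1) = -1.7321.
u_2 = a_2 + 1.7321·q_1 = (0.0000, 0.0000, 0.0000, -1.0000).
‖u_2‖ = 1.0000, so q_2 = (0.0000, 0.0000, 0.0000, -1.0000).
q_1·a_3 = (-0.5774)·(-2) + 0.5774·0 + (-0.5774)·(-1) + 0.0000·(-4) = 1.7321; q_2·a_3 = (0.0000)·(-2) + 0.0000·0 + (0.0000)·(-1) + (-1.0000)·(-4) = 4.0000.
u_3 = a_3 − 1.7321·q_1 − 4.0000·q_2 = (-1.0000, -1.0000, 0.0000, 0.0000).
‖u_3‖ = 1.4142, so q_3 = (-0.7071, -0.7071, 0.0000, 0.0000).

q_3 = (-0.7071, -0.7071, 0.0000, 0.0000)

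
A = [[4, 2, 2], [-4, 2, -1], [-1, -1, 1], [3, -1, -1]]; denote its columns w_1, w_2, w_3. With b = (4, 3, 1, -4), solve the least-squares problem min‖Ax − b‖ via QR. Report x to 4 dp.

x = (-0.4529, 1.2941, 1.5765)

w_1 = (4, -4, -1, 3); ‖w_1‖ = 6.4807, so q_1 = (0.6172, -0.6172, -0.1543, 0.4629).
q_1·w_2 = 0.6172·2 + (-0.6172)·2 + (-0.1543)·(-1) + 0.4629·(-1) = -0.3086.
u_2 = w_2 + 0.3086·q_1 = (2.1905, 1.8095, -1.0476, -0.8571).
‖u_2‖ = 3.1472, so q_2 = (0.6960, 0.5750, -0.3329, -0.2724).
q_1·w_3 = 0.6172·2 + (-0.6172)·(-1) + (-0.1543)·1 + 0.4629·(-1) = 1.2344; q_2·w_3 = 0.6960·2 + 0.5750·(-1) + (-0.3329)·1 + (-0.2724)·(-1) = 0.7565.
u_3 = w_3 − 1.2344·q_1 − 0.7565·q_2 = (0.7115, -0.6731, 1.4423, -1.3654).
‖u_3‖ = 2.2145, so q_3 = (0.3213, -0.3039, 0.6513, -0.6166).
Qᵀb = (-1.3887, 5.2655, 3.4910).
Back-substitute: x_3 = 3.4910/2.2145 = 1.5765.
x_2 = (5.2655 − 0.7565·1.5765)/3.1472 = 1.2941.
x_1 = (-1.3887 + 0.3086·1.2941 − 1.2344·1.5765)/6.4807 = -0.4529.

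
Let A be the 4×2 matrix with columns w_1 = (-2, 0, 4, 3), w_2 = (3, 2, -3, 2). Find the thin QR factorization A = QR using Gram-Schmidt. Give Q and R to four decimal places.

w_1 = (-2, 0, 4, 3); ‖w_1‖ = 5.3852, so q_1 = (-0.3714, 0.0000, 0.7428, 0.5571).
q_1·w_2 = (-0.3714)·3 + 0.0000·2 + 0.7428·(-3) + 0.5571·2 = -2.2283.
u_2 = w_2 + 2.2283·q_1 = (2.1724, 2.0000, -1.3448, 3.2414).
‖u_2‖ = 4.5863, so q_2 = (0.4737, 0.4361, -0.2932, 0.7067).

Q = [[-0.3714, 0.4737], [0.0000, 0.4361], [0.7428, -0.2932], [0.5571, 0.7067]], R = [[5.3852, -2.2283], [0.0000, 4.5863]]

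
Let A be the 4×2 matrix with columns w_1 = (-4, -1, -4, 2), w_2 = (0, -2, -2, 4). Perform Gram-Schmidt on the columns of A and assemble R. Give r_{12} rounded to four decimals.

r_{12} = 2.9592

e_1 = w_1/‖w_1‖ = (-4, -1, -4, 2)/6.0828 = (-0.6576, -0.1644, -0.6576, 0.3288).
r_{12} = e_1·w_2 = 2.9592.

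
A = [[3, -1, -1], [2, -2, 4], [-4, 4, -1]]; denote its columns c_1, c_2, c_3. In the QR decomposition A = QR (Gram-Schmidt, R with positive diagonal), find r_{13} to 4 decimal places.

c_1 = (3, 2, -4); ‖c_1‖ = 5.3852, so e_1 = (0.5571, 0.3714, -0.7428).
r_{13} = e_1·c_3 = 1.6713.

r_{13} = 1.6713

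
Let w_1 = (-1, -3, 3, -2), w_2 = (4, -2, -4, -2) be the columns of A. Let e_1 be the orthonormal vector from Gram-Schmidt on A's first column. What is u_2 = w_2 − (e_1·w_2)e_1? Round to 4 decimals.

u_2 = (3.7391, -2.7826, -3.2174, -2.5217)

e_1 = w_1/‖w_1‖ = (-1, -3, 3, -2)/4.7958 = (-0.2085, -0.6255, 0.6255, -0.4170).
r_{12} = e_1·w_2 = -1.2511.
u_2 = w_2 + 1.2511·e_1 = (3.7391, -2.7826, -3.2174, -2.5217).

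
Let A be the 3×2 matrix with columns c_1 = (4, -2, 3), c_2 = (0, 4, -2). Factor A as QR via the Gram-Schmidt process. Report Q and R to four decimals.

Q = [[0.7428, 0.5307], [-0.3714, 0.8339], [0.5571, -0.1516]], R = [[5.3852, -2.5997], [0.0000, 3.6389]]

c_1 = (4, -2, 3); ‖c_1‖ = 5.3852, so q_1 = (0.7428, -0.3714, 0.5571).
q_1·c_2 = 0.7428·0 + (-0.3714)·4 + 0.5571·(-2) = -2.5997.
u_2 = c_2 + 2.5997·q_1 = (1.9310, 3.0345, -0.5517).
‖u_2‖ = 3.6389, so q_2 = (0.5307, 0.8339, -0.1516).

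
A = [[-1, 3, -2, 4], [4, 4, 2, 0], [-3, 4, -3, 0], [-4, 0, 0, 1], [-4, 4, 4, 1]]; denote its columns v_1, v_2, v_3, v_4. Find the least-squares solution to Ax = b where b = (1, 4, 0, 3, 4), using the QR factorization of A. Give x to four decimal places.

x = (-0.0794, 0.4406, 0.6309, 0.3067)

v_1 = (-1, 4, -3, -4, -4); ‖v_1‖ = 7.6158, so e_1 = (-0.1313, 0.5252, -0.3939, -0.5252, -0.5252).
e_1·v_2 = (-0.1313)·3 + 0.5252·4 + (-0.3939)·4 + (-0.5252)·0 + (-0.5252)·4 = -1.9696.
u_2 = v_2 + 1.9696·e_1 = (2.7414, 5.0345, 3.2241, -1.0345, 2.9655).
‖u_2‖ = 7.2884, so e_2 = (0.3761, 0.6908, 0.4424, -0.1419, 0.4069).
e_1·v_3 = (-0.1313)·(-2) + 0.5252·2 + (-0.3939)·(-3) + (-0.5252)·0 + (-0.5252)·4 = 0.3939; e_2·v_3 = 0.3761·(-2) + 0.6908·2 + 0.4424·(-3) + (-0.1419)·0 + 0.4069·4 = 0.9297.
u_3 = v_3 − 0.3939·e_1 − 0.9297·e_2 = (-2.2980, 1.1509, -3.2561, 0.3389, 3.8286).
‖u_3‖ = 5.6551, so e_3 = (-0.4063, 0.2035, -0.5758, 0.0599, 0.6770).
e_1·v_4 = (-0.1313)·4 + 0.5252·0 + (-0.3939)·0 + (-0.5252)·1 + (-0.5252)·1 = -1.5757; e_2·v_4 = 0.3761·4 + 0.6908·0 + 0.4424·0 + (-0.1419)·1 + 0.4069·1 = 1.7695; e_3·v_4 = (-0.4063)·4 + 0.2035·0 + (-0.5758)·0 + 0.0599·1 + 0.6770·1 = -0.8885.
u_4 = v_4 + 1.5757·e_1 − 1.7695·e_2 + 0.8885·e_3 = (2.7665, -0.2139, -1.9150, 0.4768, 0.0540).
‖u_4‖ = 3.4054, so e_4 = (0.8124, -0.0628, -0.5623, 0.1400, 0.0158).
Qᵀb = (-1.7070, 4.3409, 3.2956, 1.0446).
Back-substitute: x_4 = 1.0446/3.4054 = 0.3067.
x_3 = (3.2956 + 0.8885·0.3067)/5.6551 = 0.6309.
x_2 = (4.3409 − 0.9297·0.6309 − 1.7695·0.3067)/7.2884 = 0.4406.
x_1 = (-1.7070 + 1.9696·0.4406 − 0.3939·0.6309 + 1.5757·0.3067)/7.6158 = -0.0794.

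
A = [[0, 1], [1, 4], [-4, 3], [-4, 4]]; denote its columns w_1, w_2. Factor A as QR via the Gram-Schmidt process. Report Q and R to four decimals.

w_1 = (0, 1, -4, -4); ‖w_1‖ = 5.7446, so q_1 = (0.0000, 0.1741, -0.6963, -0.6963).
q_1·w_2 = 0.0000·1 + 0.1741·4 + (-0.6963)·3 + (-0.6963)·4 = -4.1779.
u_2 = w_2 + 4.1779·q_1 = (1.0000, 4.7273, 0.0909, 1.0909).
‖u_2‖ = 4.9543, so q_2 = (0.2018, 0.9542, 0.0183, 0.2202).

Q = [[0.0000, 0.2018], [0.1741, 0.9542], [-0.6963, 0.0183], [-0.6963, 0.2202]], R = [[5.7446, -4.1779], [0.0000, 4.9543]]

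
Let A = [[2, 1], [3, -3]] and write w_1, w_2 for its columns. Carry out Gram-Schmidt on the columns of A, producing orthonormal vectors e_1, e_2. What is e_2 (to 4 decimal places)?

w_1 = (2, 3); ‖w_1‖ = 3.6056, so e_1 = (0.5547, 0.8321).
e_1·w_2 = 0.5547·1 + 0.8321·(-3) = -1.9415.
u_2 = w_2 + 1.9415·e_1 = (2.0769, -1.3846).
‖u_2‖ = 2.4962, so e_2 = (0.8321, -0.5547).

e_2 = (0.8321, -0.5547)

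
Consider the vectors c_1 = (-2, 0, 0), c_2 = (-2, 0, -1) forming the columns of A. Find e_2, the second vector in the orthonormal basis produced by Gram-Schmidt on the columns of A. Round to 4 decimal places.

e_2 = (0.0000, 0.0000, -1.0000)

c_1 = (-2, 0, 0); ‖c_1‖ = 2.0000, so e_1 = (-1.0000, 0.0000, 0.0000).
e_1·c_2 = (-1.0000)·(-2) + 0.0000·0 + 0.0000·(-1) = 2.0000.
u_2 = c_2 − 2.0000·e_1 = (0.0000, 0.0000, -1.0000).
‖u_2‖ = 1.0000, so e_2 = (0.0000, 0.0000, -1.0000).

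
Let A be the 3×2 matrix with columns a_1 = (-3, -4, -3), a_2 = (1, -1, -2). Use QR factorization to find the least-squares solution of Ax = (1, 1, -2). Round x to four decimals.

x = (-0.2194, 0.9226)

a_1 = (-3, -4, -3); ‖a_1‖ = 5.8310, so e_1 = (-0.5145, -0.6860, -0.5145).
e_1·a_2 = (-0.5145)·1 + (-0.6860)·(-1) + (-0.5145)·(-2) = 1.2005.
u_2 = a_2 − 1.2005·e_1 = (1.6176, -0.1765, -1.3824).
‖u_2‖ = 2.1351, so e_2 = (0.7576, -0.0827, -0.6474).
Qᵀb = (-0.1715, 1.9698).
Back-substitute: x_2 = 1.9698/2.1351 = 0.9226.
x_1 = (-0.1715 − 1.2005·0.9226)/5.8310 = -0.2194.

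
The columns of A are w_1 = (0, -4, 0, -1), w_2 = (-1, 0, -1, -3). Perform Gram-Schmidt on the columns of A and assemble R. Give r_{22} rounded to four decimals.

w_1 = (0, -4, 0, -1); ‖w_1‖ = 4.1231, so e_1 = (0.0000, -0.9701, 0.0000, -0.2425).
e_1·w_2 = 0.0000·(-1) + (-0.9701)·0 + 0.0000·(-1) + (-0.2425)·(-3) = 0.7276.
u_2 = w_2 − 0.7276·e_1 = (-1.0000, 0.7059, -1.0000, -2.8235).
r_{22} = ‖u_2‖ = 3.2358.

r_{22} = 3.2358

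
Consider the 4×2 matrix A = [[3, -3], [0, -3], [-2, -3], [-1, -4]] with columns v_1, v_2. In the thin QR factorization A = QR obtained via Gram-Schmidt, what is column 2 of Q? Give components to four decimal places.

e_2 = (-0.4906, -0.4579, -0.4361, -0.5996)

v_1 = (3, 0, -2, -1); ‖v_1‖ = 3.7417, so e_1 = (0.8018, 0.0000, -0.5345, -0.2673).
e_1·v_2 = 0.8018·(-3) + 0.0000·(-3) + (-0.5345)·(-3) + (-0.2673)·(-4) = 0.2673.
u_2 = v_2 − 0.2673·e_1 = (-3.2143, -3.0000, -2.8571, -3.9286).
‖u_2‖ = 6.5520, so e_2 = (-0.4906, -0.4579, -0.4361, -0.5996).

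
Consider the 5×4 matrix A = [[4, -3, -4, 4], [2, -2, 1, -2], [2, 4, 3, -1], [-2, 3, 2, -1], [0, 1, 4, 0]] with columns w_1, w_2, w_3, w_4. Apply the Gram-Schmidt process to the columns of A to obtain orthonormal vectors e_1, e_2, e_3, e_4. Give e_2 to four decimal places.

w_1 = (4, 2, 2, -2, 0); ‖w_1‖ = 5.2915, so e_1 = (0.7559, 0.3780, 0.3780, -0.3780, 0.0000).
e_1·w_2 = 0.7559·(-3) + 0.3780·(-2) + 0.3780·4 + (-0.3780)·3 + 0.0000·1 = -2.6458.
u_2 = w_2 + 2.6458·e_1 = (-1.0000, -1.0000, 5.0000, 2.0000, 1.0000).
‖u_2‖ = 5.6569, so e_2 = (-0.1768, -0.1768, 0.8839, 0.3536, 0.1768).

e_2 = (-0.1768, -0.1768, 0.8839, 0.3536, 0.1768)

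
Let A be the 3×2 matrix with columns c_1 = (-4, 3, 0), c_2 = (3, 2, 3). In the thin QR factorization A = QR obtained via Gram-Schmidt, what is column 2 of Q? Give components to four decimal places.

e_2 = (0.4499, 0.5999, 0.6616)

e_1 = c_1/‖c_1‖ = (-4, 3, 0)/5.0000 = (-0.8000, 0.6000, 0.0000).
r_{12} = e_1·c_2 = -1.2000.
u_2 = c_2 + 1.2000·e_1 = (2.0400, 2.7200, 3.0000).
‖u_2‖ = 4.5343, so e_2 = (0.4499, 0.5999, 0.6616).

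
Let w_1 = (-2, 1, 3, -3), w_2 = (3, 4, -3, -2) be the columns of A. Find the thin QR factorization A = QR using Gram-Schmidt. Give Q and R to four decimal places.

Q = [[-0.4170, 0.4222], [0.2085, 0.6942], [0.6255, -0.3864], [-0.6255, -0.4365]], R = [[4.7958, -1.0426], [0.0000, 6.0756]]

w_1 = (-2, 1, 3, -3); ‖w_1‖ = 4.7958, so q_1 = (-0.4170, 0.2085, 0.6255, -0.6255).
q_1·w_2 = (-0.4170)·3 + 0.2085·4 + 0.6255·(-3) + (-0.6255)·(-2) = -1.0426.
u_2 = w_2 + 1.0426·q_1 = (2.5652, 4.2174, -2.3478, -2.6522).
‖u_2‖ = 6.0756, so q_2 = (0.4222, 0.6942, -0.3864, -0.4365).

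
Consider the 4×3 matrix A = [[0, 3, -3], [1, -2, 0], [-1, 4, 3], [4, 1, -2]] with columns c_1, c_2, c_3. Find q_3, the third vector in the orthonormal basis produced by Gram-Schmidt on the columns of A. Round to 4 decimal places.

q_1 = c_1/‖c_1‖ = (0, 1, -1, 4)/4.2426 = (0.0000, 0.2357, -0.2357, 0.9428).
r_{12} = q_1·c_2 = -0.4714.
u_2 = c_2 + 0.4714·q_1 = (3.0000, -1.8889, 3.8889, 1.4444).
‖u_2‖ = 5.4569, so q_2 = (0.5498, -0.3461, 0.7127, 0.2647).
r_{13} = q_1·c_3 = -2.5927; r_{23} = q_2·c_3 = -0.0407.
u_3 = c_3 + 2.5927·q_1 + 0.0407·q_2 = (-2.9776, 0.5970, 2.4179, 0.4552).
‖u_3‖ = 3.9085, so q_3 = (-0.7618, 0.1527, 0.6186, 0.1165).

q_3 = (-0.7618, 0.1527, 0.6186, 0.1165)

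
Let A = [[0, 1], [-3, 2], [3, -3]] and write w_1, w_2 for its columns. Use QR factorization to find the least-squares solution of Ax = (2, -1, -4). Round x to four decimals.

w_1 = (0, -3, 3); ‖w_1‖ = 4.2426, so e_1 = (0.0000, -0.7071, 0.7071).
e_1·w_2 = 0.0000·1 + (-0.7071)·2 + 0.7071·(-3) = -3.5355.
u_2 = w_2 + 3.5355·e_1 = (1.0000, -0.5000, -0.5000).
‖u_2‖ = 1.2247, so e_2 = (0.8165, -0.4082, -0.4082).
Qᵀb = (-2.1213, 3.6742).
Back-substitute: x_2 = 3.6742/1.2247 = 3.0000.
x_1 = (-2.1213 + 3.5355·3.0000)/4.2426 = 2.0000.

x = (2.0000, 3.0000)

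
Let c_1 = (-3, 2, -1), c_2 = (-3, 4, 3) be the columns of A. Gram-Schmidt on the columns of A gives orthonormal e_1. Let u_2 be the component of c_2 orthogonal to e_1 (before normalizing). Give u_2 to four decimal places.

u_2 = (0.0000, 2.0000, 4.0000)

c_1 = (-3, 2, -1); ‖c_1‖ = 3.7417, so e_1 = (-0.8018, 0.5345, -0.2673).
e_1·c_2 = (-0.8018)·(-3) + 0.5345·4 + (-0.2673)·3 = 3.7417.
u_2 = c_2 − 3.7417·e_1 = (0.0000, 2.0000, 4.0000).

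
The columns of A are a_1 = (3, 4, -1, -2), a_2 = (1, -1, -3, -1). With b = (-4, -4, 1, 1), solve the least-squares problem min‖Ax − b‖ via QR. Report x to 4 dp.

x = (-1.0349, 0.0116)

q_1 = a_1/‖a_1‖ = (3, 4, -1, -2)/5.4772 = (0.5477, 0.7303, -0.1826, -0.3651).
r_{12} = q_1·a_2 = 0.7303.
u_2 = a_2 − 0.7303·q_1 = (0.6000, -1.5333, -2.8667, -0.7333).
‖u_2‖ = 3.3862, so q_2 = (0.1772, -0.4528, -0.8466, -0.2166).
Qᵀb = (-5.6598, 0.0394).
Back-substitute: x_2 = 0.0394/3.3862 = 0.0116.
x_1 = (-5.6598 − 0.7303·0.0116)/5.4772 = -1.0349.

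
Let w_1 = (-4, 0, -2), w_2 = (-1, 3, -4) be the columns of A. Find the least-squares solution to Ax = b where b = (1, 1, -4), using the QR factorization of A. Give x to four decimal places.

e_1 = w_1/‖w_1‖ = (-4, 0, -2)/4.4721 = (-0.8944, 0.0000, -0.4472).
r_{12} = e_1·w_2 = 2.6833.
u_2 = w_2 − 2.6833·e_1 = (1.4000, 3.0000, -2.8000).
‖u_2‖ = 4.3359, so e_2 = (0.3229, 0.6919, -0.6458).
Qᵀb = (0.8944, 3.5979).
Back-substitute: x_2 = 3.5979/4.3359 = 0.8298.
x_1 = (0.8944 − 2.6833·0.8298)/4.4721 = -0.2979.

x = (-0.2979, 0.8298)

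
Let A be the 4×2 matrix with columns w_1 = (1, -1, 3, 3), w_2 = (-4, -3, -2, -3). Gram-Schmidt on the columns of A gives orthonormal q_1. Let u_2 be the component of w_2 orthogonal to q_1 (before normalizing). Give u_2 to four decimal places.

u_2 = (-3.2000, -3.8000, 0.4000, -0.6000)

w_1 = (1, -1, 3, 3); ‖w_1‖ = 4.4721, so q_1 = (0.2236, -0.2236, 0.6708, 0.6708).
q_1·w_2 = 0.2236·(-4) + (-0.2236)·(-3) + 0.6708·(-2) + 0.6708·(-3) = -3.5777.
u_2 = w_2 + 3.5777·q_1 = (-3.2000, -3.8000, 0.4000, -0.6000).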